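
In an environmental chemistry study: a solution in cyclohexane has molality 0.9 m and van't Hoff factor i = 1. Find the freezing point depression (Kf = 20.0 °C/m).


ΔTf = Kf × m × i
= 20.0 × 0.9 × 1
= 18.0 °C

18.0 °C


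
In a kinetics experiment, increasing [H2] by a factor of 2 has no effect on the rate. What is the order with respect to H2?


rate ∝ [H2]^n
rate ∝ [H2]^0
Order in H2: 0

0


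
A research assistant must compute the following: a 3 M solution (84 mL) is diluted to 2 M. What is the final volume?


C1V1 = C2V2
3 × 84 = 2 × V2
V2 = 252/2 = 126.0 mL

126.0 mL


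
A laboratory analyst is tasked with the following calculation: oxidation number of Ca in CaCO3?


Group 2 metal: +2
Oxidation number: +2

+2


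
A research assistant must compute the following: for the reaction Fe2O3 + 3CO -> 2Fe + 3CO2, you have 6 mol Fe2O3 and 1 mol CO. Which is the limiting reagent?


Mole ratio available / coefficient:
  Fe2O3: 6/1 = 6.000
  CO: 1/3 = 0.333
Smaller ratio is limiting.

CO


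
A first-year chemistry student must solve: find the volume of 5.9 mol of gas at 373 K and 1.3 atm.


PV = nRT  (R = 0.08206 L·atm/(mol·K))
V = nRT/P = 5.9×0.08206×373/1.3
= 138.915 L

138.915 L


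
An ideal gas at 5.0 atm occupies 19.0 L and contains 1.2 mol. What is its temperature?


PV = nRT  (R = 0.08206 L·atm/(mol·K))
T = PV/(nR) = 5.0×19.0/(1.2×0.08206)
= 95.00/0.098472
= 964.74 K

964.74 K


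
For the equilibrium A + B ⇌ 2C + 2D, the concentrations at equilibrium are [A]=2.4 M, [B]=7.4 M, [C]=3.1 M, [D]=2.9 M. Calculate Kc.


Kc = [C]^2[D]^2/([A][B])
= (3.1^2 × 2.9^2)/(2.4^1 × 7.4^1)
= 80.8201/17.76
= 4.551

4.551


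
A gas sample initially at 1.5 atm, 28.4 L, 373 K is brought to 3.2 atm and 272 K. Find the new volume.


P1V1/T1 = P2V2/T2
V2 = P1V1T2/(T1P2)
= 1.5×28.4×272/(373×3.2)
= 9.708 L

9.708 L


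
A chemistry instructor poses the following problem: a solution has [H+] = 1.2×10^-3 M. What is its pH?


pH = -log10([H+]) = -log10(1.2×10^-3)
= 3 - log10(1.2)
= 3 - 0.08
= 2.92

2.92


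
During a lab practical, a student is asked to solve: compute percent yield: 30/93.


% yield = actual/theoretical × 100
= 30/93 × 100
= 32.26%

32.26%


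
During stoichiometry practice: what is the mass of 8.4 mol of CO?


M(CO) = 28.01 g/mol
mass = n × M = 8.4 × 28.01 = 235.28 g

235.28 g


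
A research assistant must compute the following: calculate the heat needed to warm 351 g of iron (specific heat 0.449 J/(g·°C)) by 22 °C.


q = mcΔT = 351 × 0.449 × 22
= 3467.18 J

3467.18 J


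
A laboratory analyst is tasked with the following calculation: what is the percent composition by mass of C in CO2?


M(CO2) = 1×12.01 + 2×16.0 = 44.01 g/mol
Mass of C = 1 × 12.01 = 12.01 g/mol
% C = 12.01/44.01 × 100 = 27.29%

27.29%


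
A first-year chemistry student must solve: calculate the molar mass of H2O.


M(H2O) = 2×1.008 + 1×16.0
= 2.02 + 16.0
= 18.02 g/mol

18.02 g/mol


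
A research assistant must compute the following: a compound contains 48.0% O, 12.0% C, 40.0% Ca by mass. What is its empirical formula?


Assume 100 g sample. Moles of each element:
  O: 48.0/16.0 = 3.0 mol
  C: 12.0/12.01 = 0.999 mol
  Ca: 40.0/40.08 = 0.998 mol
Divide by smallest (0.998):
  O: 3.0/0.998 = 3.01
  C: 0.999/0.998 = 1.0
  Ca: 0.998/0.998 = 1.0
Empirical formula: CaCO3

CaCO3


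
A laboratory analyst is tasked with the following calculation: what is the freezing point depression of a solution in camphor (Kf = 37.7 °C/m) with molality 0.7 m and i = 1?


ΔTf = Kf × m × i
= 37.7 × 0.7 × 1
= 26.39 °C

26.39 °C


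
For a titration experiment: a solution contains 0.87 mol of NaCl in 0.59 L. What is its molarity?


M = n/V = 0.87/0.59 = 1.475 mol/L

1.475 M


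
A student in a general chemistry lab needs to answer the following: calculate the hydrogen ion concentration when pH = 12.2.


[H+] = 10^(-pH) = 10^(-12.2)
= 6.31×10^-13 M

6.31×10^-13 M


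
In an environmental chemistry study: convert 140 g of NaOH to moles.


M(NaOH) = 40.0 g/mol
n = mass/M = 140/40.0 = 3.5 mol

3.5 mol


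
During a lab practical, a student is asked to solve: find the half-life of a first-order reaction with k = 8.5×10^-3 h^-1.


t½ = ln2/k = 0.693147/(8.5×10^-3 h^-1)
= 81.55 h

81.55 h


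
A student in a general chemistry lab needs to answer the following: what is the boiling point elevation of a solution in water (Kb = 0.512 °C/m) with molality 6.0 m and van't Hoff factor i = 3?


ΔTb = Kb × m × i
= 0.512 × 6.0 × 3
= 9.216 °C

9.216 °C


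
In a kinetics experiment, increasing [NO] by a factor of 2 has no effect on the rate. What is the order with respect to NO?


rate ∝ [NO]^n
rate ∝ [NO]^0
Order in NO: 0

0


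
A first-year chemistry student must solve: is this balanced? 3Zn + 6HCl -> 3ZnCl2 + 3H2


Equation: 3Zn + 6HCl -> 3ZnCl2 + 3H2
Check atoms: Cl: 6=6, H: 6=6, Zn: 3=3
Balanced

Yes, balanced


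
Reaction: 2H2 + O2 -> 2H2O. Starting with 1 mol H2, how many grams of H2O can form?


Mole ratio H2O:H2 = 2:2
n(H2O) = 1 × 2/2 = 1.000 mol
mass = 1.000 × 18.02 = 18.02 g

18.02 g


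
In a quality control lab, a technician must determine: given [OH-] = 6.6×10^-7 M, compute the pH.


pOH = -log10([OH-]) = -log10(6.6×10^-7)
= 7 - log10(6.6) = 6.18
pH = 14 - pOH = 14 - 6.18 = 7.82

7.82


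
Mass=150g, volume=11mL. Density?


ρ = mass/volume
= 150/11
= 13.636 g/mL

13.636 g/mL


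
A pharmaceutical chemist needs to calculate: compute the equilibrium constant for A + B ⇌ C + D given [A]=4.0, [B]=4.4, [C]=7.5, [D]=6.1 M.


Kc = [C][D]/([A][B])
= (7.5^1 × 6.1^1)/(4.0^1 × 4.4^1)
= 45.75/17.6
= 2.599

2.599


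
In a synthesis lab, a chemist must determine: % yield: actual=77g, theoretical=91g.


% yield = actual/theoretical × 100
= 77/91 × 100
= 84.62%

84.62%


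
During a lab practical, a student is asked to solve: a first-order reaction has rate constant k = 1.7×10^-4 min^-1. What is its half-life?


t½ = ln2/k = 0.693147/(1.7×10^-4 min^-1)
= 4077 min

4077 min


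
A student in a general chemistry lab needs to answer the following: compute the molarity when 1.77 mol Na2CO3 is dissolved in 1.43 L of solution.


M = n/V = 1.77/1.43 = 1.238 mol/L

1.238 M


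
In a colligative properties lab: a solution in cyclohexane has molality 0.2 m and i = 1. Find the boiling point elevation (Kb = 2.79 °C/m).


ΔTb = Kb × m × i
= 2.79 × 0.2 × 1
= 0.558 °C

0.558 °C


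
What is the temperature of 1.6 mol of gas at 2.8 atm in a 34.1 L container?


PV = nRT  (R = 0.08206 L·atm/(mol·K))
T = PV/(nR) = 2.8×34.1/(1.6×0.08206)
= 95.48/0.131296
= 727.21 K

727.21 K


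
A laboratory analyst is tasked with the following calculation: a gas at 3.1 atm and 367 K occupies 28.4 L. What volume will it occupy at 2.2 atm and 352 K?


P1V1/T1 = P2V2/T2
V2 = P1V1T2/(T1P2)
= 3.1×28.4×352/(367×2.2)
= 38.383 L

38.383 L


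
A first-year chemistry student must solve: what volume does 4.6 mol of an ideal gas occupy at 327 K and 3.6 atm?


PV = nRT  (R = 0.08206 L·atm/(mol·K))
V = nRT/P = 4.6×0.08206×327/3.6
= 34.287 L

34.287 L


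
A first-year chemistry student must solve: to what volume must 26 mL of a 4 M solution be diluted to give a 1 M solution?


C1V1 = C2V2
4 × 26 = 1 × V2
V2 = 104/1 = 104.0 mL

104.0 mL


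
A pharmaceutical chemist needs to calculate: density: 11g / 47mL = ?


ρ = mass/volume
= 11/47
= 0.234 g/mL

0.234 g/mL


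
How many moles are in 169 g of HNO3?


M(HNO3) = 63.02 g/mol
n = mass/M = 169/63.02 = 2.6817 mol

2.6817 mol


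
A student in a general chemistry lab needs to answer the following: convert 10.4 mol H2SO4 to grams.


M(H2SO4) = 98.09 g/mol
mass = n × M = 10.4 × 98.09 = 1020.14 g

1020.14 g


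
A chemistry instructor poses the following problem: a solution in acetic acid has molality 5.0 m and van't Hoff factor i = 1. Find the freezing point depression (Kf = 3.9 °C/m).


ΔTf = Kf × m × i
= 3.9 × 5.0 × 1
= 19.5 °C

19.5 °C


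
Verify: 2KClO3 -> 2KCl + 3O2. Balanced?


Equation: 2KClO3 -> 2KCl + 3O2
Check atoms: Cl: 2=2, K: 2=2, O: 6=6
Balanced

Yes, balanced


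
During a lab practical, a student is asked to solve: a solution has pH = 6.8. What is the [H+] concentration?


[H+] = 10^(-pH) = 10^(-6.8)
= 1.58×10^-7 M

1.58×10^-7 M


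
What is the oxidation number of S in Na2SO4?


2(+1) + x + 4(-2) = 0, so x = +6
Oxidation number: +6

+6


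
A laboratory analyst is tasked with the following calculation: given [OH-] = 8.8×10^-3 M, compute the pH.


pOH = -log10([OH-]) = -log10(8.8×10^-3)
= 3 - log10(8.8) = 2.06
pH = 14 - pOH = 14 - 2.06 = 11.94

11.94


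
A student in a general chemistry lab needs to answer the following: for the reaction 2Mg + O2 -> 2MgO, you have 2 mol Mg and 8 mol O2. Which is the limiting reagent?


Mole ratio available / coefficient:
  Mg: 2/2 = 1.000
  O2: 8/1 = 8.000
Smaller ratio is limiting.

Mg


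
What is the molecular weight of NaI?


M(NaI) = 1×22.99 + 1×126.9
= 22.99 + 126.9
= 149.89 g/mol

149.89 g/mol


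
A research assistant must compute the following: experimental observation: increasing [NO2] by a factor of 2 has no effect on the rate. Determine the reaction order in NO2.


rate ∝ [NO2]^n
rate ∝ [NO2]^0
Order in NO2: 0

0


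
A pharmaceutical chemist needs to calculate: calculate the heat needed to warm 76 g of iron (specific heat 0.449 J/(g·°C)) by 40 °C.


q = mcΔT = 76 × 0.449 × 40
= 1364.96 J

1364.96 J


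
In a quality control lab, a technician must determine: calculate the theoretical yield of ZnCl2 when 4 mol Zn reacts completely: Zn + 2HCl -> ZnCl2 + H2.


Mole ratio ZnCl2:Zn = 1:1
n(ZnCl2) = 4 × 1/1 = 4.000 mol
mass = 4.000 × 136.28 = 545.12 g

545.12 g


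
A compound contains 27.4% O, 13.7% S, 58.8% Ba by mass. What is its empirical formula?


Assume 100 g sample. Moles of each element:
  O: 27.4/16.0 = 1.712 mol
  S: 13.7/32.07 = 0.427 mol
  Ba: 58.8/137.33 = 0.428 mol
Divide by smallest (0.427):
  O: 1.712/0.427 = 4.01
  S: 0.427/0.427 = 1.0
  Ba: 0.428/0.427 = 1.0
Empirical formula: BaSO4

BaSO4


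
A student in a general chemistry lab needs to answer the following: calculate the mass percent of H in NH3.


M(NH3) = 1×14.01 + 3×1.008 = 17.034 g/mol
Mass of H = 3 × 1.008 = 3.024 g/mol
% H = 3.024/17.034 × 100 = 17.75%

17.75%


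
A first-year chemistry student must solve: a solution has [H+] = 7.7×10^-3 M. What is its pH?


pH = -log10([H+]) = -log10(7.7×10^-3)
= 3 - log10(7.7)
= 3 - 0.89
= 2.11

2.11


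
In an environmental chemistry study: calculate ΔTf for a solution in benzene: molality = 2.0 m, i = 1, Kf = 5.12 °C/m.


ΔTf = Kf × m × i
= 5.12 × 2.0 × 1
= 10.24 °C

10.24 °C


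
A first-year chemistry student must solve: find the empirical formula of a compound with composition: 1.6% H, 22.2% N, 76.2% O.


Assume 100 g sample. Moles of each element:
  H: 1.6/1.008 = 1.587 mol
  N: 22.2/14.01 = 1.585 mol
  O: 76.2/16.0 = 4.763 mol
Divide by smallest (1.585):
  H: 1.587/1.585 = 1.0
  N: 1.585/1.585 = 1.0
  O: 4.763/1.585 = 3.01
Empirical formula: HNO3

HNO3


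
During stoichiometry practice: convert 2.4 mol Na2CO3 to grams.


M(Na2CO3) = 105.99 g/mol
mass = n × M = 2.4 × 105.99 = 254.38 g

254.38 g


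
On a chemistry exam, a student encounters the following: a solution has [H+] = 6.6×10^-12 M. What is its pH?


pH = -log10([H+]) = -log10(6.6×10^-12)
= 12 - log10(6.6)
= 12 - 0.82
= 11.18

11.18


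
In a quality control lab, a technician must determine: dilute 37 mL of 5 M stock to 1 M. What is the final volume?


C1V1 = C2V2
5 × 37 = 1 × V2
V2 = 185/1 = 185.0 mL

185.0 mL


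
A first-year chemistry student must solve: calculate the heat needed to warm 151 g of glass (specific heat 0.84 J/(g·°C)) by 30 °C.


q = mcΔT = 151 × 0.84 × 30
= 3805.20 J

3805.20 J


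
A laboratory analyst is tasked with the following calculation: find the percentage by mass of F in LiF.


M(LiF) = 1×6.94 + 1×19.0 = 25.94 g/mol
Mass of F = 1 × 19.0 = 19.00 g/mol
% F = 19.00/25.94 × 100 = 73.25%

73.25%


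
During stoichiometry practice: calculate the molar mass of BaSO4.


M(BaSO4) = 1×137.33 + 1×32.07 + 4×16.0
= 137.33 + 32.07 + 64.0
= 233.4 g/mol

233.4 g/mol


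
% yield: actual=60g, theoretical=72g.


% yield = actual/theoretical × 100
= 60/72 × 100
= 83.33%

83.33%


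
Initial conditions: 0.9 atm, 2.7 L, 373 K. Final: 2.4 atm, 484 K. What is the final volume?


P1V1/T1 = P2V2/T2
V2 = P1V1T2/(T1P2)
= 0.9×2.7×484/(373×2.4)
= 1.314 L

1.314 L


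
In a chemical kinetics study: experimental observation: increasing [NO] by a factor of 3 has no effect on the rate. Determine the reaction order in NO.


rate ∝ [NO]^n
rate ∝ [NO]^0
Order in NO: 0

0


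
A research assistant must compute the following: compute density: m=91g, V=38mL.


ρ = mass/volume
= 91/38
= 2.395 g/mL

2.395 g/mL


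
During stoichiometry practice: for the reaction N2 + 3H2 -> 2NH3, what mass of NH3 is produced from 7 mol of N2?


Mole ratio NH3:N2 = 2:1
n(NH3) = 7 × 2/1 = 14.000 mol
mass = 14.000 × 17.03 = 238.42 g

238.42 g


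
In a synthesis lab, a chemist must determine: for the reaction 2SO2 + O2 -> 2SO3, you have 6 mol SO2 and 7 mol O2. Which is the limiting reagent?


Mole ratio available / coefficient:
  SO2: 6/2 = 3.000
  O2: 7/1 = 7.000
Smaller ratio is limiting.

SO2


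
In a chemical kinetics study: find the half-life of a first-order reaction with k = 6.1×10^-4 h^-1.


t½ = ln2/k = 0.693147/(6.1×10^-4 h^-1)
= 1136 h

1136 h


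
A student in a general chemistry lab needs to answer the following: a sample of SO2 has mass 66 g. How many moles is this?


M(SO2) = 64.07 g/mol
n = mass/M = 66/64.07 = 1.0301 mol

1.0301 mol


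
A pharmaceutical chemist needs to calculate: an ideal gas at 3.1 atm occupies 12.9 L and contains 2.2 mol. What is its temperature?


PV = nRT  (R = 0.08206 L·atm/(mol·K))
T = PV/(nR) = 3.1×12.9/(2.2×0.08206)
= 39.99/0.180532
= 221.51 K

221.51 K


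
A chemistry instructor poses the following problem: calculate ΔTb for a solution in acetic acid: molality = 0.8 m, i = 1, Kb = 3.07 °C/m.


ΔTb = Kb × m × i
= 3.07 × 0.8 × 1
= 2.456 °C

2.456 °C


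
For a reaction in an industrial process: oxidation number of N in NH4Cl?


x + 4(+1) + (-1) = 0, so x = -3
Oxidation number: -3

-3


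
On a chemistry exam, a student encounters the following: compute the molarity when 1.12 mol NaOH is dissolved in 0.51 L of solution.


M = n/V = 1.12/0.51 = 2.196 mol/L

2.196 M


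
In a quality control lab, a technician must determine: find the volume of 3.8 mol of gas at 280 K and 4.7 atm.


PV = nRT  (R = 0.08206 L·atm/(mol·K))
V = nRT/P = 3.8×0.08206×280/4.7
= 18.577 L

18.577 L


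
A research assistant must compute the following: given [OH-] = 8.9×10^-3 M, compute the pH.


pOH = -log10([OH-]) = -log10(8.9×10^-3)
= 3 - log10(8.9) = 2.05
pH = 14 - pOH = 14 - 2.05 = 11.95

11.95


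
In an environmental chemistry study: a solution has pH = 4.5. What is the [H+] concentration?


[H+] = 10^(-pH) = 10^(-4.5)
= 3.16×10^-5 M

3.16×10^-5 M


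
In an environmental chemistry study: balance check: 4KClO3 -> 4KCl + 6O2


Equation: 4KClO3 -> 4KCl + 6O2
Check atoms: Cl: 4=4, K: 4=4, O: 12=12
Balanced

Yes, balanced


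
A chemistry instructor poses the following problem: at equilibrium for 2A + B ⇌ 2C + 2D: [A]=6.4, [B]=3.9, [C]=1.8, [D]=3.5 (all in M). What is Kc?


Kc = [C]^2[D]^2/([A]^2[B])
= (1.8^2 × 3.5^2)/(6.4^2 × 3.9^1)
= 39.69/159.744
= 0.2485

0.2485


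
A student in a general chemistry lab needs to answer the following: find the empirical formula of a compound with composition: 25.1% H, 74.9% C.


Assume 100 g sample. Moles of each element:
  H: 25.1/1.008 = 24.901 mol
  C: 74.9/12.01 = 6.236 mol
Divide by smallest (6.236):
  H: 24.901/6.236 = 3.99
  C: 6.236/6.236 = 1.0
Empirical formula: CH4

CH4


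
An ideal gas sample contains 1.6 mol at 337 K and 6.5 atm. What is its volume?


PV = nRT  (R = 0.08206 L·atm/(mol·K))
V = nRT/P = 1.6×0.08206×337/6.5
= 6.807 L

6.807 L


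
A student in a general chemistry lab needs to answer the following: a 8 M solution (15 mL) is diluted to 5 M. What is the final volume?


C1V1 = C2V2
8 × 15 = 5 × V2
V2 = 120/5 = 24.0 mL

24.0 mL


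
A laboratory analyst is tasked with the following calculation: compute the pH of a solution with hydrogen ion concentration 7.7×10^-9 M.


pH = -log10([H+]) = -log10(7.7×10^-9)
= 9 - log10(7.7)
= 9 - 0.89
= 8.11

8.11


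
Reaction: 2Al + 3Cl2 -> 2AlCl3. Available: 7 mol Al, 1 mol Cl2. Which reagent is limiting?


Mole ratio available / coefficient:
  Al: 7/2 = 3.500
  Cl2: 1/3 = 0.333
Smaller ratio is limiting.

Cl2


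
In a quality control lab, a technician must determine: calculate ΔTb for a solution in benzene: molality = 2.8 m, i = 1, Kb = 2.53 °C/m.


ΔTb = Kb × m × i
= 2.53 × 2.8 × 1
= 7.084 °C

7.084 °C


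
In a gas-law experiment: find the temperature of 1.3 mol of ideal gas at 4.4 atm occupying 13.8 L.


PV = nRT  (R = 0.08206 L·atm/(mol·K))
T = PV/(nR) = 4.4×13.8/(1.3×0.08206)
= 60.72/0.106678
= 569.19 K

569.19 K


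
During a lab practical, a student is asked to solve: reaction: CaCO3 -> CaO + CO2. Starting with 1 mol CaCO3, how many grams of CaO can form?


Mole ratio CaO:CaCO3 = 1:1
n(CaO) = 1 × 1/1 = 1.000 mol
mass = 1.000 × 56.08 = 56.08 g

56.08 g


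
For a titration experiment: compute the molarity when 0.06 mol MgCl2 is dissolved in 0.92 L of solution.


M = n/V = 0.06/0.92 = 0.065 mol/L

0.065 M


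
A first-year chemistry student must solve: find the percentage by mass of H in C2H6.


M(C2H6) = 2×12.01 + 6×1.008 = 30.068 g/mol
Mass of H = 6 × 1.008 = 6.048 g/mol
% H = 6.048/30.068 × 100 = 20.11%

20.11%


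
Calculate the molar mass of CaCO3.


M(CaCO3) = 1×40.08 + 1×12.01 + 3×16.0
= 40.08 + 12.01 + 48.0
= 100.09 g/mol

100.09 g/mol


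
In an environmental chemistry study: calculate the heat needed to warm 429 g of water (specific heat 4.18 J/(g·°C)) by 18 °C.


q = mcΔT = 429 × 4.18 × 18
= 32277.96 J

32277.96 J


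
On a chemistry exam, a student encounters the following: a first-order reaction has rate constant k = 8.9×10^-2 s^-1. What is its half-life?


t½ = ln2/k = 0.693147/(8.9×10^-2 s^-1)
= 7.788 s

7.788 s


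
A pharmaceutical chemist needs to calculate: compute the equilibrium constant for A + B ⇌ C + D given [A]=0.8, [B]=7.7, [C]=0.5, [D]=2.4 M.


Kc = [C][D]/([A][B])
= (0.5^1 × 2.4^1)/(0.8^1 × 7.7^1)
= 1.2/6.16
= 0.1948

0.1948


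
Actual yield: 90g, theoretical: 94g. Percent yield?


% yield = actual/theoretical × 100
= 90/94 × 100
= 95.74%

95.74%


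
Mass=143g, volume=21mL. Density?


ρ = mass/volume
= 143/21
= 6.81 g/mL

6.81 g/mL


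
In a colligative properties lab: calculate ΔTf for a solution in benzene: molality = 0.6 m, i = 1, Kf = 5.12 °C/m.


ΔTf = Kf × m × i
= 5.12 × 0.6 × 1
= 3.072 °C

3.072 °C


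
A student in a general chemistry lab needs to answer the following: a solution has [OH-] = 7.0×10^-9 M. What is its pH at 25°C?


pOH = -log10([OH-]) = -log10(7.0×10^-9)
= 9 - log10(7.0) = 8.15
pH = 14 - pOH = 14 - 8.15 = 5.85

5.85


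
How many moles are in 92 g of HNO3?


M(HNO3) = 63.02 g/mol
n = mass/M = 92/63.02 = 1.4599 mol

1.4599 mol


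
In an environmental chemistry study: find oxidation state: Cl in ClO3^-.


x + 3(-2) = -1, so x = +5
Oxidation number: +5

+5


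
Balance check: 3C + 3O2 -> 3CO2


Equation: 3C + 3O2 -> 3CO2
Check atoms: C: 3=3, O: 6=6
Balanced

Yes, balanced


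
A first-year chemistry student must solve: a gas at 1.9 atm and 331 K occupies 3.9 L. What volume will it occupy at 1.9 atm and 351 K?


P1V1/T1 = P2V2/T2
V2 = P1V1T2/(T1P2)
= 1.9×3.9×351/(331×1.9)
= 4.136 L

4.136 L


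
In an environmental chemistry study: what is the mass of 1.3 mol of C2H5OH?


M(C2H5OH) = 46.07 g/mol
mass = n × M = 1.3 × 46.07 = 59.89 g

59.89 g


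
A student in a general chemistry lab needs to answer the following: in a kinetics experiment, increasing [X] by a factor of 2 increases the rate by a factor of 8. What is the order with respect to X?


rate ∝ [X]^n
2^n = 8 → n = 3
Order in X: 3

3


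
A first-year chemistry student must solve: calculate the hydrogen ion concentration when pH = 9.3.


[H+] = 10^(-pH) = 10^(-9.3)
= 5.01×10^-10 M

5.01×10^-10 M


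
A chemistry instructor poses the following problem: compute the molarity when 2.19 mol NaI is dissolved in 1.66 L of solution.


M = n/V = 2.19/1.66 = 1.319 mol/L

1.319 M


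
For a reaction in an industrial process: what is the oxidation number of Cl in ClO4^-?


x + 4(-2) = -1, so x = +7
Oxidation number: +7

+7


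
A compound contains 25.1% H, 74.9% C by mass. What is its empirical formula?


Assume 100 g sample. Moles of each element:
  H: 25.1/1.008 = 24.901 mol
  C: 74.9/12.01 = 6.236 mol
Divide by smallest (6.236):
  H: 24.901/6.236 = 3.99
  C: 6.236/6.236 = 1.0
Empirical formula: CH4

CH4


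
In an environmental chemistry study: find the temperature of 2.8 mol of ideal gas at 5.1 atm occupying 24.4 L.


PV = nRT  (R = 0.08206 L·atm/(mol·K))
T = PV/(nR) = 5.1×24.4/(2.8×0.08206)
= 124.44/0.229768
= 541.59 K

541.59 K


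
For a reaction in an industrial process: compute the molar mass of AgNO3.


M(AgNO3) = 1×107.87 + 1×14.01 + 3×16.0
= 107.87 + 14.01 + 48.0
= 169.88 g/mol

169.88 g/mol


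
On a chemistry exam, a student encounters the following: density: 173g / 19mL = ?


ρ = mass/volume
= 173/19
= 9.105 g/mL

9.105 g/mL


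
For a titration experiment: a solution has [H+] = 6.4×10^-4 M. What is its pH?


pH = -log10([H+]) = -log10(6.4×10^-4)
= 4 - log10(6.4)
= 4 - 0.81
= 3.19

3.19


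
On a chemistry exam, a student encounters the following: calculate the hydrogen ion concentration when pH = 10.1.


[H+] = 10^(-pH) = 10^(-10.1)
= 7.94×10^-11 M

7.94×10^-11 M


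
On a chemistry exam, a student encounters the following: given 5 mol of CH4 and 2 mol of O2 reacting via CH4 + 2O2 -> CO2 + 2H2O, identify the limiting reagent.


Mole ratio available / coefficient:
  CH4: 5/1 = 5.000
  O2: 2/2 = 1.000
Smaller ratio is limiting.

O2


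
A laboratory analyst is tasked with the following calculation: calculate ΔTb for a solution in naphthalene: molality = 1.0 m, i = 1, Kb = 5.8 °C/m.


ΔTb = Kb × m × i
= 5.8 × 1.0 × 1
= 5.8 °C

5.8 °C


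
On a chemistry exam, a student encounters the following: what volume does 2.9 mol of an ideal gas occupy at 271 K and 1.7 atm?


PV = nRT  (R = 0.08206 L·atm/(mol·K))
V = nRT/P = 2.9×0.08206×271/1.7
= 37.936 L

37.936 L


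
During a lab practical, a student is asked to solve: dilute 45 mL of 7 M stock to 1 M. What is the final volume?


C1V1 = C2V2
7 × 45 = 1 × V2
V2 = 315/1 = 315.0 mL

315.0 mL


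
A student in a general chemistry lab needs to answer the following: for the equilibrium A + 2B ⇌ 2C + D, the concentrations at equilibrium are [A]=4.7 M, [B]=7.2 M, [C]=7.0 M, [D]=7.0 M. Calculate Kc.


Kc = [C]^2[D]/([A][B]^2)
= (7.0^2 × 7.0^1)/(4.7^1 × 7.2^2)
= 343/243.648
= 1.408

1.408


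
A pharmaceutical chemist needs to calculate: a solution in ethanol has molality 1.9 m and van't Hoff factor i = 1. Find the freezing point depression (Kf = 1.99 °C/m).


ΔTf = Kf × m × i
= 1.99 × 1.9 × 1
= 3.781 °C

3.781 °C


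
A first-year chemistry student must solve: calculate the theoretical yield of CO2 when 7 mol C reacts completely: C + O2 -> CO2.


Mole ratio CO2:C = 1:1
n(CO2) = 7 × 1/1 = 7.000 mol
mass = 7.000 × 44.01 = 308.07 g

308.07 g


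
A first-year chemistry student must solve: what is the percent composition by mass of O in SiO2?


M(SiO2) = 1×28.09 + 2×16.0 = 60.09 g/mol
Mass of O = 2 × 16.0 = 32.00 g/mol
% O = 32.00/60.09 × 100 = 53.25%

53.25%


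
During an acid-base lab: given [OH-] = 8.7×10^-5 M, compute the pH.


pOH = -log10([OH-]) = -log10(8.7×10^-5)
= 5 - log10(8.7) = 4.06
pH = 14 - pOH = 14 - 4.06 = 9.94

9.94


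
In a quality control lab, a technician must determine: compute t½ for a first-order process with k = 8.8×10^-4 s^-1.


t½ = ln2/k = 0.693147/(8.8×10^-4 s^-1)
= 787.7 s

787.7 s


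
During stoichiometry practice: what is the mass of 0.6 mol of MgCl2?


M(MgCl2) = 95.21 g/mol
mass = n × M = 0.6 × 95.21 = 57.13 g

57.13 g


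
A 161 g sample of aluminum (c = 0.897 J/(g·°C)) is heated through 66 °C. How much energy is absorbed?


q = mcΔT = 161 × 0.897 × 66
= 9531.52 J

9531.52 J


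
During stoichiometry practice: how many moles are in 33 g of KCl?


M(KCl) = 74.55 g/mol
n = mass/M = 33/74.55 = 0.4427 mol

0.4427 mol


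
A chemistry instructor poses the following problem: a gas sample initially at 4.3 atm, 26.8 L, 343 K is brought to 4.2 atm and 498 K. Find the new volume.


P1V1/T1 = P2V2/T2
V2 = P1V1T2/(T1P2)
= 4.3×26.8×498/(343×4.2)
= 39.837 L

39.837 L


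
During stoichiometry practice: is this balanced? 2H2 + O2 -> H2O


Equation: 2H2 + O2 -> H2O
Check atoms: H: 4≠2, O: 2≠1
Not balanced

No, not balanced


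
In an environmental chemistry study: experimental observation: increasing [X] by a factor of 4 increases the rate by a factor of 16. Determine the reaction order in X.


rate ∝ [X]^n
4^n = 16 → n = 2
Order in X: 2

2


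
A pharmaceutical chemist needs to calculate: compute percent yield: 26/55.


% yield = actual/theoretical × 100
= 26/55 × 100
= 47.27%

47.27%


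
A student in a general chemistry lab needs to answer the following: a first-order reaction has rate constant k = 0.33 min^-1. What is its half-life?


t½ = ln2/k = 0.693147/(0.33 min^-1)
= 2.100 min

2.100 min


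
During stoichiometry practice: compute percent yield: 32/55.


% yield = actual/theoretical × 100
= 32/55 × 100
= 58.18%

58.18%


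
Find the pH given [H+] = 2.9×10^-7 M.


pH = -log10([H+]) = -log10(2.9×10^-7)
= 7 - log10(2.9)
= 7 - 0.46
= 6.54

6.54


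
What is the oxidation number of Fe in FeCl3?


x + 3(-1) = 0, so x = +3
Oxidation number: +3

+3


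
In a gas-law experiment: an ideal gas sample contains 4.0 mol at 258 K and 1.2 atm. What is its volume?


PV = nRT  (R = 0.08206 L·atm/(mol·K))
V = nRT/P = 4.0×0.08206×258/1.2
= 70.572 L

70.572 L


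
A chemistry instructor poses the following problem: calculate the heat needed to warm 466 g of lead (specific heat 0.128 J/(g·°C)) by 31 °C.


q = mcΔT = 466 × 0.128 × 31
= 1849.09 J

1849.09 J


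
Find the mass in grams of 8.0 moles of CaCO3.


M(CaCO3) = 100.09 g/mol
mass = n × M = 8.0 × 100.09 = 800.72 g

800.72 g


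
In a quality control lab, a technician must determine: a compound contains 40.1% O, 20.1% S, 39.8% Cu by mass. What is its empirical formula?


Assume 100 g sample. Moles of each element:
  O: 40.1/16.0 = 2.506 mol
  S: 20.1/32.07 = 0.627 mol
  Cu: 39.8/63.55 = 0.626 mol
Divide by smallest (0.626):
  O: 2.506/0.626 = 4.0
  S: 0.627/0.626 = 1.0
  Cu: 0.626/0.626 = 1.0
Empirical formula: CuSO4

CuSO4


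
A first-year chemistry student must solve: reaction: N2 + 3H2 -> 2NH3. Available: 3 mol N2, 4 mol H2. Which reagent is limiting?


Mole ratio available / coefficient:
  N2: 3/1 = 3.000
  H2: 4/3 = 1.333
Smaller ratio is limiting.

H2


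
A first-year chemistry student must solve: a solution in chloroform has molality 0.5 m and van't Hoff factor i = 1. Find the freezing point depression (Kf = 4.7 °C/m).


ΔTf = Kf × m × i
= 4.7 × 0.5 × 1
= 2.35 °C

2.35 °C


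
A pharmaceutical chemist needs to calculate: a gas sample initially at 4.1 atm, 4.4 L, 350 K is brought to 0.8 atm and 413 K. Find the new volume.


P1V1/T1 = P2V2/T2
V2 = P1V1T2/(T1P2)
= 4.1×4.4×413/(350×0.8)
= 26.609 L

26.609 L


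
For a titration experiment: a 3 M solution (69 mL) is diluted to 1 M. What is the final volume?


C1V1 = C2V2
3 × 69 = 1 × V2
V2 = 207/1 = 207.0 mL

207.0 mL


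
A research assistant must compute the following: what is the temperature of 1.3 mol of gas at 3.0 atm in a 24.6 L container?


PV = nRT  (R = 0.08206 L·atm/(mol·K))
T = PV/(nR) = 3.0×24.6/(1.3×0.08206)
= 73.80/0.106678
= 691.80 K

691.80 K


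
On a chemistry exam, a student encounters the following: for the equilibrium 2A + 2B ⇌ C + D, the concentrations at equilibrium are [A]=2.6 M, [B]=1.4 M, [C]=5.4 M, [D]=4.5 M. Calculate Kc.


Kc = [C][D]/([A]^2[B]^2)
= (5.4^1 × 4.5^1)/(2.6^2 × 1.4^2)
= 24.3/13.2496
= 1.834

1.834


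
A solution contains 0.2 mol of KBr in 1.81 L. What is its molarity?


M = n/V = 0.2/1.81 = 0.110 mol/L

0.110 M


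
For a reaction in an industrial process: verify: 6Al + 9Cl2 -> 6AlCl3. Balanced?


Equation: 6Al + 9Cl2 -> 6AlCl3
Check atoms: Al: 6=6, Cl: 18=18
Balanced

Yes, balanced


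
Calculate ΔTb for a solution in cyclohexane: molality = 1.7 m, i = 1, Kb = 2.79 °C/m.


ΔTb = Kb × m × i
= 2.79 × 1.7 × 1
= 4.743 °C

4.743 °C


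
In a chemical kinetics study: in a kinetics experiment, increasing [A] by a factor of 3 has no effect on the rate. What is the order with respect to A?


rate ∝ [A]^n
rate ∝ [A]^0
Order in A: 0

0


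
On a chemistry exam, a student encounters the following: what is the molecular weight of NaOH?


M(NaOH) = 1×22.99 + 1×16.0 + 1×1.008
= 22.99 + 16.0 + 1.01
= 40.0 g/mol

40.0 g/mol


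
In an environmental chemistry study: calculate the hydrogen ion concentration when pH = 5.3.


[H+] = 10^(-pH) = 10^(-5.3)
= 5.01×10^-6 M

5.01×10^-6 M


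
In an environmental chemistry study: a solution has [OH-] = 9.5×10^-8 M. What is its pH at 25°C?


pOH = -log10([OH-]) = -log10(9.5×10^-8)
= 8 - log10(9.5) = 7.02
pH = 14 - pOH = 14 - 7.02 = 6.98

6.98


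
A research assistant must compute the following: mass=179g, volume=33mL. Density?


ρ = mass/volume
= 179/33
= 5.424 g/mL

5.424 g/mL


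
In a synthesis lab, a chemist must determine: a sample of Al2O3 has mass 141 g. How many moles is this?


M(Al2O3) = 101.96 g/mol
n = mass/M = 141/101.96 = 1.3829 mol

1.3829 mol


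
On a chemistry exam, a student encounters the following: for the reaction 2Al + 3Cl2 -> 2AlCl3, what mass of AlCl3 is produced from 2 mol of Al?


Mole ratio AlCl3:Al = 2:2
n(AlCl3) = 2 × 2/2 = 2.000 mol
mass = 2.000 × 133.33 = 266.66 g

266.66 g


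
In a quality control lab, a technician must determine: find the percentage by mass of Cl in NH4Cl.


M(NH4Cl) = 1×14.01 + 4×1.008 + 1×35.45 = 53.492 g/mol
Mass of Cl = 1 × 35.45 = 35.45 g/mol
% Cl = 35.45/53.492 × 100 = 66.27%

66.27%


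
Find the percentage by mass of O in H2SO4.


M(H2SO4) = 2×1.008 + 1×32.07 + 4×16.0 = 98.086 g/mol
Mass of O = 4 × 16.0 = 64.00 g/mol
% O = 64.00/98.086 × 100 = 65.25%

65.25%


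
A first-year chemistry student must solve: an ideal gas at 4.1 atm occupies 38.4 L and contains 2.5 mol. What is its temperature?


PV = nRT  (R = 0.08206 L·atm/(mol·K))
T = PV/(nR) = 4.1×38.4/(2.5×0.08206)
= 157.44/0.205150
= 767.44 K

767.44 K


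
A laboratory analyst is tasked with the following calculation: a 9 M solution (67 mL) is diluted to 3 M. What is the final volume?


C1V1 = C2V2
9 × 67 = 3 × V2
V2 = 603/3 = 201.0 mL

201.0 mL


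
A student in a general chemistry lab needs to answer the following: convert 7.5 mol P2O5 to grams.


M(P2O5) = 141.94 g/mol
mass = n × M = 7.5 × 141.94 = 1064.55 g

1064.55 g


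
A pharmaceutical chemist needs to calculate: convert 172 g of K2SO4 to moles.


M(K2SO4) = 174.27 g/mol
n = mass/M = 172/174.27 = 0.987 mol

0.987 mol


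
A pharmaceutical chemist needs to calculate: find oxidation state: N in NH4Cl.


x + 4(+1) + (-1) = 0, so x = -3
Oxidation number: -3

-3


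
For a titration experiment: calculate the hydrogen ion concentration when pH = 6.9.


[H+] = 10^(-pH) = 10^(-6.9)
= 1.26×10^-7 M

1.26×10^-7 M


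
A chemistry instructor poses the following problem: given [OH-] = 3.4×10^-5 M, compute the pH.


pOH = -log10([OH-]) = -log10(3.4×10^-5)
= 5 - log10(3.4) = 4.47
pH = 14 - pOH = 14 - 4.47 = 9.53

9.53


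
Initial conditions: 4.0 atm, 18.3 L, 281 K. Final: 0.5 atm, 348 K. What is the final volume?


P1V1/T1 = P2V2/T2
V2 = P1V1T2/(T1P2)
= 4.0×18.3×348/(281×0.5)
= 181.307 L

181.307 L


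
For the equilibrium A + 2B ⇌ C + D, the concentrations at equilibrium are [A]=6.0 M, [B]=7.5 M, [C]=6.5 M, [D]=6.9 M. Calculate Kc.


Kc = [C][D]/([A][B]^2)
= (6.5^1 × 6.9^1)/(6.0^1 × 7.5^2)
= 44.85/337.5
= 0.1329

0.1329


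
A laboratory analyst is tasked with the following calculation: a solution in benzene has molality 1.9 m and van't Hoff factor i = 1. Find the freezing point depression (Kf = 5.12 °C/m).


ΔTf = Kf × m × i
= 5.12 × 1.9 × 1
= 9.728 °C

9.728 °C


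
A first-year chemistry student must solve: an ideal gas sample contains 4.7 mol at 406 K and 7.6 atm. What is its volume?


PV = nRT  (R = 0.08206 L·atm/(mol·K))
V = nRT/P = 4.7×0.08206×406/7.6
= 20.604 L

20.604 L


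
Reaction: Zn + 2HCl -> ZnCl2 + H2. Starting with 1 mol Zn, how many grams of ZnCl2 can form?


Mole ratio ZnCl2:Zn = 1:1
n(ZnCl2) = 1 × 1/1 = 1.000 mol
mass = 1.000 × 136.28 = 136.28 g

136.28 g


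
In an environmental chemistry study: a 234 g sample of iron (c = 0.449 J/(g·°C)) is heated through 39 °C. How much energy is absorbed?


q = mcΔT = 234 × 0.449 × 39
= 4097.57 J

4097.57 J


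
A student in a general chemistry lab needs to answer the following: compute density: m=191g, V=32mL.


ρ = mass/volume
= 191/32
= 5.969 g/mL

5.969 g/mL


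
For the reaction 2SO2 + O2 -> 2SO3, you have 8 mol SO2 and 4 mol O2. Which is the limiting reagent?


Mole ratio available / coefficient:
  SO2: 8/2 = 4.000
  O2: 4/1 = 4.000
Smaller ratio is limiting.

neither (stoichiometric); SO2 and O2 are fully consumed


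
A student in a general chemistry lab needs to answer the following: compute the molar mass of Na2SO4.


M(Na2SO4) = 2×22.99 + 1×32.07 + 4×16.0
= 45.98 + 32.07 + 64.0
= 142.05 g/mol

142.05 g/mol


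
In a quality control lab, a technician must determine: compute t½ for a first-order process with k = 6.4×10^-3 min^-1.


t½ = ln2/k = 0.693147/(6.4×10^-3 min^-1)
= 108.3 min

108.3 min


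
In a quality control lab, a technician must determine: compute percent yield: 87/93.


% yield = actual/theoretical × 100
= 87/93 × 100
= 93.55%

93.55%


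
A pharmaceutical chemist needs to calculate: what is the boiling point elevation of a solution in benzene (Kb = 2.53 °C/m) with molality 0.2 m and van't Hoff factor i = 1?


ΔTb = Kb × m × i
= 2.53 × 0.2 × 1
= 0.506 °C

0.506 °C


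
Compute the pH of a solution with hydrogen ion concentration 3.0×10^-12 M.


pH = -log10([H+]) = -log10(3.0×10^-12)
= 12 - log10(3.0)
= 12 - 0.48
= 11.52

11.52


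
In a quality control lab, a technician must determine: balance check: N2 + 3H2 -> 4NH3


Equation: N2 + 3H2 -> 4NH3
Check atoms: H: 6≠12, N: 2≠4
Not balanced

No, not balanced


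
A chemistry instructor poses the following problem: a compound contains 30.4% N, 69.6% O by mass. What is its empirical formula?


Assume 100 g sample. Moles of each element:
  N: 30.4/14.01 = 2.17 mol
  O: 69.6/16.0 = 4.35 mol
Divide by smallest (2.17):
  N: 2.17/2.17 = 1.0
  O: 4.35/2.17 = 2.0
Empirical formula: NO2

NO2


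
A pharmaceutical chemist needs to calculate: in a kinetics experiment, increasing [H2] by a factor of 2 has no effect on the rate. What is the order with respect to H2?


rate ∝ [H2]^n
rate ∝ [H2]^0
Order in H2: 0

0


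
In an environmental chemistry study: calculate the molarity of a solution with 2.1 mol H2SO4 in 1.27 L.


M = n/V = 2.1/1.27 = 1.654 mol/L

1.654 M


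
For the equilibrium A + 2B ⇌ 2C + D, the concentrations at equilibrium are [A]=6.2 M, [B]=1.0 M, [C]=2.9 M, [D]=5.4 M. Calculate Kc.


Kc = [C]^2[D]/([A][B]^2)
= (2.9^2 × 5.4^1)/(6.2^1 × 1.0^2)
= 45.414/6.2
= 7.325

7.325


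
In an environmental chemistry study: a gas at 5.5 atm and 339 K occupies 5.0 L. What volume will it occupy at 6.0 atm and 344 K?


P1V1/T1 = P2V2/T2
V2 = P1V1T2/(T1P2)
= 5.5×5.0×344/(339×6.0)
= 4.651 L

4.651 L


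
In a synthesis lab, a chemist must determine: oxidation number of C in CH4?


x + 4(+1) = 0, so x = -4
Oxidation number: -4

-4


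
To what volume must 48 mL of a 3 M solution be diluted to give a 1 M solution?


C1V1 = C2V2
3 × 48 = 1 × V2
V2 = 144/1 = 144.0 mL

144.0 mL


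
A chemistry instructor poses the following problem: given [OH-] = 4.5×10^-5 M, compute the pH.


pOH = -log10([OH-]) = -log10(4.5×10^-5)
= 5 - log10(4.5) = 4.35
pH = 14 - pOH = 14 - 4.35 = 9.65

9.65


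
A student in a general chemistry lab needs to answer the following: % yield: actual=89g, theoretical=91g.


% yield = actual/theoretical × 100
= 89/91 × 100
= 97.8%

97.8%


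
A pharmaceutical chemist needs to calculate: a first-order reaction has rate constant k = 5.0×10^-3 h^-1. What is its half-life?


t½ = ln2/k = 0.693147/(5.0×10^-3 h^-1)
= 138.6 h

138.6 h


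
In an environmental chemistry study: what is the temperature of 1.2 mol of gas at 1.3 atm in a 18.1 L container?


PV = nRT  (R = 0.08206 L·atm/(mol·K))
T = PV/(nR) = 1.3×18.1/(1.2×0.08206)
= 23.53/0.098472
= 238.95 K

238.95 K


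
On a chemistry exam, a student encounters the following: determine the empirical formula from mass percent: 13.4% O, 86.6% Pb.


Assume 100 g sample. Moles of each element:
  O: 13.4/16.0 = 0.838 mol
  Pb: 86.6/207.2 = 0.418 mol
Divide by smallest (0.418):
  O: 0.838/0.418 = 2.0
  Pb: 0.418/0.418 = 1.0
Empirical formula: PbO2

PbO2


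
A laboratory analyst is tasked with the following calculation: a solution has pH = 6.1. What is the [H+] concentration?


[H+] = 10^(-pH) = 10^(-6.1)
= 7.94×10^-7 M

7.94×10^-7 M


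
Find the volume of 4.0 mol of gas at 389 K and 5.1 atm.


PV = nRT  (R = 0.08206 L·atm/(mol·K))
V = nRT/P = 4.0×0.08206×389/5.1
= 25.036 L

25.036 L


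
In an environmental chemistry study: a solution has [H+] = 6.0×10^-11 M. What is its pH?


pH = -log10([H+]) = -log10(6.0×10^-11)
= 11 - log10(6.0)
= 11 - 0.78
= 10.22

10.22


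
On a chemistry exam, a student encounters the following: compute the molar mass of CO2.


M(CO2) = 1×12.01 + 2×16.0
= 12.01 + 32.0
= 44.01 g/mol

44.01 g/mol


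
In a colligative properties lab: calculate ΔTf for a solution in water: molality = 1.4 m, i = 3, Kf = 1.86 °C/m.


ΔTf = Kf × m × i
= 1.86 × 1.4 × 3
= 7.812 °C

7.812 °C


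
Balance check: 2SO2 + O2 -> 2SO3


Equation: 2SO2 + O2 -> 2SO3
Check atoms: O: 6=6, S: 2=2
Balanced

Yes, balanced


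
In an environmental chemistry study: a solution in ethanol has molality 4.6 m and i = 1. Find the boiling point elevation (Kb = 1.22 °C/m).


ΔTb = Kb × m × i
= 1.22 × 4.6 × 1
= 5.612 °C

5.612 °C


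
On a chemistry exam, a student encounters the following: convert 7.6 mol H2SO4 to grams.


M(H2SO4) = 98.09 g/mol
mass = n × M = 7.6 × 98.09 = 745.48 g

745.48 g
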